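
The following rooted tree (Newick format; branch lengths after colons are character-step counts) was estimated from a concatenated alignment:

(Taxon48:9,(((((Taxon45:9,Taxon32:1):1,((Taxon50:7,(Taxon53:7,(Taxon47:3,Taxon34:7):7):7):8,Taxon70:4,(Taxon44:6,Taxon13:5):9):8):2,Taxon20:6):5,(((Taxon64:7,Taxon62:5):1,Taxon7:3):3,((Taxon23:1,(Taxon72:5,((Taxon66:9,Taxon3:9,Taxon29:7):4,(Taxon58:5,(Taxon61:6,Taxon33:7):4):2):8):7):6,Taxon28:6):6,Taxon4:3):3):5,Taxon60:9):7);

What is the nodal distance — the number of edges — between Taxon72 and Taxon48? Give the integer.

The MRCA of Taxon72 and Taxon48 is the root of the tree.
From Taxon72 up to that node: 7 branches. From Taxon48 up to the same node: 1 branch. Total: 7 + 1 = 8.

8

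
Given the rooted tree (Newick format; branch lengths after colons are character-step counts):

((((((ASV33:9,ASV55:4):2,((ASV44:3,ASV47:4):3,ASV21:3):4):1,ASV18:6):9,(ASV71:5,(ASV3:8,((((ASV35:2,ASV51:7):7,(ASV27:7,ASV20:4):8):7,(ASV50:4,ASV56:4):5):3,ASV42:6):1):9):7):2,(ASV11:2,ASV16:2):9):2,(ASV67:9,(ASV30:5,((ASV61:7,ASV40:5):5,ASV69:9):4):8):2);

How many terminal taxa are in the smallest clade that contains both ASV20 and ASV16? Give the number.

The MRCA of ASV20 and ASV16 is the node subtending (((((ASV33,ASV55),((ASV44,ASV47),ASV21)),ASV18),(ASV71,(ASV3,((((ASV35,ASV51),(ASV27,ASV20)),(ASV50,ASV56)),ASV42)))),(ASV11,ASV16)).
That clade contains 17 terminal taxa: ASV11, ASV16, ASV18, ASV20, ASV21, ASV27, ASV3, ASV33, ASV35, ASV42, ASV44, ASV47, ASV50, ASV51, ASV55, ASV56, ASV71.

17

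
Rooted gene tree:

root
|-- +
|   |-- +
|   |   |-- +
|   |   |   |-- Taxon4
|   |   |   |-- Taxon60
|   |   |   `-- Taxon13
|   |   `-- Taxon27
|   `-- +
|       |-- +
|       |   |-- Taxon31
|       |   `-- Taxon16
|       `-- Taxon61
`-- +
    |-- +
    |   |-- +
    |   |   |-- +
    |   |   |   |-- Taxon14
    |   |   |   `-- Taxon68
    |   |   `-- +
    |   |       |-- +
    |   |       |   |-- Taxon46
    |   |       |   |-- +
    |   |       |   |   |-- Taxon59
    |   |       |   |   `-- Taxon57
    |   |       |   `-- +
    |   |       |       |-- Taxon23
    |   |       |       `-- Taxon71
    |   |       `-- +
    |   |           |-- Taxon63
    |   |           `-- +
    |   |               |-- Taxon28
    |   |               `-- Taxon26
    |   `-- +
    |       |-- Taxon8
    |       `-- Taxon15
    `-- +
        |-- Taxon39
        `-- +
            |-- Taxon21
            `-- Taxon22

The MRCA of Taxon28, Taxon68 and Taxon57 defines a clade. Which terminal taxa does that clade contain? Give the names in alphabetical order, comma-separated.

Tracing Taxon28: it sits inside (Taxon28,Taxon26).
Tracing Taxon68: it sits inside (Taxon14,Taxon68).
Tracing Taxon57: it sits inside (Taxon59,Taxon57).
The smallest clade enclosing all 3 is ((Taxon14,Taxon68),((Taxon46,(Taxon59,Taxon57),(Taxon23,Taxon71)),(Taxon63,(Taxon28,Taxon26)))); the answer is its 10 terminal taxa in alphabetical order.

Taxon14, Taxon23, Taxon26, Taxon28, Taxon46, Taxon57, Taxon59, Taxon63, Taxon68, Taxon71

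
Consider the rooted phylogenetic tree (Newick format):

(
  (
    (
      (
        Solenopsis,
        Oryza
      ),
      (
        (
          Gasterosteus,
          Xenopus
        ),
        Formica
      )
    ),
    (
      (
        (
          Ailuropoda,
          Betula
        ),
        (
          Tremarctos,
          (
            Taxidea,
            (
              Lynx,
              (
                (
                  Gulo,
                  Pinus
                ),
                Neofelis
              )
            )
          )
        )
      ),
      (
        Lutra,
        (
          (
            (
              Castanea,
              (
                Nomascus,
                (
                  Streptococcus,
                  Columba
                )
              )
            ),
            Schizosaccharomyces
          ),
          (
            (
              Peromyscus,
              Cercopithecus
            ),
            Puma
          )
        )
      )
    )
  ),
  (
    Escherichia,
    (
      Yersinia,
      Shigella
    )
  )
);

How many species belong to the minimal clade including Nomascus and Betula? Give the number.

The MRCA of Nomascus and Betula is the node subtending (((Ailuropoda,Betula),(Tremarctos,(Taxidea,(Lynx,((Gulo,Pinus),Neofelis))))),(Lutra,(((Castanea,(Nomascus,(Streptococcus,Columba))),Schizosaccharomyces),((Peromyscus,Cercopithecus),Puma)))).
That clade contains 17 terminal taxa: Ailuropoda, Betula, Castanea, Cercopithecus, Columba, Gulo, Lutra, Lynx, Neofelis, Nomascus, Peromyscus, Pinus, Puma, Schizosaccharomyces, Streptococcus, Taxidea, Tremarctos.

17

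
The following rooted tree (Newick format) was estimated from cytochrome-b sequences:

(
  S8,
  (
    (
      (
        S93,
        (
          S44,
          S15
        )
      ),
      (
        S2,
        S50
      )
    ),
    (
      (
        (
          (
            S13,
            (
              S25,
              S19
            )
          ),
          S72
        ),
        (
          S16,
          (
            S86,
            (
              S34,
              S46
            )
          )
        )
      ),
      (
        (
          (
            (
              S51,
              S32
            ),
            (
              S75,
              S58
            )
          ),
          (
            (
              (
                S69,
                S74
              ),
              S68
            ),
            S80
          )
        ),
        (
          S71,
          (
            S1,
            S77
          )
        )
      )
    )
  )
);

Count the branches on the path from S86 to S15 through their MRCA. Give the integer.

The MRCA of S86 and S15 is the node subtending (((S93,(S44,S15)),(S2,S50)),((((S13,(S25,S19)),S72),(S16,(S86,(S34,S46)))),((((S51,S32),(S75,S58)),(((S69,S74),S68),S80)),(S71,(S1,S77))))).
From S86 up to that node: 5 branches. From S15 up to the same node: 4 branches. Total: 5 + 4 = 9.

9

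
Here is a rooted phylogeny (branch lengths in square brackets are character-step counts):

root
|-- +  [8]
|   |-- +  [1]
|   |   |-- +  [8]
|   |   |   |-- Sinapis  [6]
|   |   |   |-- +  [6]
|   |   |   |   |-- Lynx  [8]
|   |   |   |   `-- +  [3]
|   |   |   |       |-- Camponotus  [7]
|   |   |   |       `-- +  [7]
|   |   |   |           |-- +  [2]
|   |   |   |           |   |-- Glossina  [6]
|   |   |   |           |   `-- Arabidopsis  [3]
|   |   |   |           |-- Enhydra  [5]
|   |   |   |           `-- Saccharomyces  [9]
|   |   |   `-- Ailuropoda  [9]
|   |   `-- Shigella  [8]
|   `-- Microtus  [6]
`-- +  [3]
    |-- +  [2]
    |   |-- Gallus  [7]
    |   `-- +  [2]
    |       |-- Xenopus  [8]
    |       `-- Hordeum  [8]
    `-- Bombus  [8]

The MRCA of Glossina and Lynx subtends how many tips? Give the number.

The MRCA of Glossina and Lynx is the node subtending (Lynx,(Camponotus,((Glossina,Arabidopsis),Enhydra,Saccharomyces))).
That clade contains 6 terminal taxa: Arabidopsis, Camponotus, Enhydra, Glossina, Lynx, Saccharomyces.

6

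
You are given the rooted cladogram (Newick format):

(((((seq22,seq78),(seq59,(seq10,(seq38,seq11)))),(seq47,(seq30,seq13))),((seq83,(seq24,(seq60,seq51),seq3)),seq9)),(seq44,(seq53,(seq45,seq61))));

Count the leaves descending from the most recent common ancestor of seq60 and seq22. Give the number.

15

The MRCA of seq60 and seq22 is the node subtending ((((seq22,seq78),(seq59,(seq10,(seq38,seq11)))),(seq47,(seq30,seq13))),((seq83,(seq24,(seq60,seq51),seq3)),seq9)).
That clade contains 15 terminal taxa: seq10, seq11, seq13, seq22, seq24, seq3, seq30, seq38, seq47, seq51, seq59, seq60, seq78, seq83, seq9.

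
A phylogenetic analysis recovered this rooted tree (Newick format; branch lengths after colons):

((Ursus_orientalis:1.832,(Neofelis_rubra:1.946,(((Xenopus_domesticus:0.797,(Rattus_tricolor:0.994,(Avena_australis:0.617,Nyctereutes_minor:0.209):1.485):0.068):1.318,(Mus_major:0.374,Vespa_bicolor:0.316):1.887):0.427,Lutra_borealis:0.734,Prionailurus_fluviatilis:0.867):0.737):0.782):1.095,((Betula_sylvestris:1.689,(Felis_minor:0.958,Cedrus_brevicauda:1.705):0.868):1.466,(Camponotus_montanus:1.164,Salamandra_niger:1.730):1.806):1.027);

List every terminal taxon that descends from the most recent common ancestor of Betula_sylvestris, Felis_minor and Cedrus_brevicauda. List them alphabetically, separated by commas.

Tracing Betula_sylvestris: it sits inside (Betula_sylvestris,(Felis_minor,Cedrus_brevicauda)).
Tracing Felis_minor: it sits inside (Felis_minor,Cedrus_brevicauda).
Tracing Cedrus_brevicauda: it sits inside (Felis_minor,Cedrus_brevicauda).
The smallest clade enclosing all 3 is (Betula_sylvestris,(Felis_minor,Cedrus_brevicauda)); the answer is its 3 terminal taxa in alphabetical order.

Betula_sylvestris, Cedrus_brevicauda, Felis_minor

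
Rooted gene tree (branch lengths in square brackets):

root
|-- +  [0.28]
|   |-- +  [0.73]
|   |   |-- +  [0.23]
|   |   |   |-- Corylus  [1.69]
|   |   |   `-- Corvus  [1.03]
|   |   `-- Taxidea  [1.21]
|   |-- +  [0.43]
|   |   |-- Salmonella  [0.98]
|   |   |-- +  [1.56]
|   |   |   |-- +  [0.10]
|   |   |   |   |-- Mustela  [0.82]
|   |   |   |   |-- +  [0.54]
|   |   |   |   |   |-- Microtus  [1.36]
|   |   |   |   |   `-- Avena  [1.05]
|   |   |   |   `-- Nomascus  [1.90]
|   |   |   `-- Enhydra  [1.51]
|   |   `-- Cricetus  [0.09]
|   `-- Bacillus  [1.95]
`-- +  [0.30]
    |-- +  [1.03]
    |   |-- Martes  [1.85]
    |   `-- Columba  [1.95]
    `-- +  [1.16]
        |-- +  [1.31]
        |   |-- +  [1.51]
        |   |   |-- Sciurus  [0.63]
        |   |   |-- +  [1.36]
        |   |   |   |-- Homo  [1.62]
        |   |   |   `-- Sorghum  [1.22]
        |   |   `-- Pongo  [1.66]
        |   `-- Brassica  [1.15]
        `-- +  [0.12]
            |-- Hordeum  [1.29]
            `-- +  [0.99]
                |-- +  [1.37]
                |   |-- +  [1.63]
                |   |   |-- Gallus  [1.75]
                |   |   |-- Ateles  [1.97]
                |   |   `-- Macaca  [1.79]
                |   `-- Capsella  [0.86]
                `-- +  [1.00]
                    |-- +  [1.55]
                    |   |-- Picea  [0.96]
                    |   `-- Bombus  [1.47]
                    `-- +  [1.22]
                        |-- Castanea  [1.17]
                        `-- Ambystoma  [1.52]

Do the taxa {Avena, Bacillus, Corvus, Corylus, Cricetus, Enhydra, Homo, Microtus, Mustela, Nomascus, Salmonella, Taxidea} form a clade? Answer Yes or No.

The MRCA of the listed taxa is the root, so the smallest clade containing them is the whole tree.
That clade also contains Ambystoma, Ateles, Bombus, Brassica, Capsella, Castanea, Columba, Gallus, Hordeum, Macaca, Martes, Picea, Pongo, Sciurus, Sorghum, which are not in the proposed group, so the group is not monophyletic.

No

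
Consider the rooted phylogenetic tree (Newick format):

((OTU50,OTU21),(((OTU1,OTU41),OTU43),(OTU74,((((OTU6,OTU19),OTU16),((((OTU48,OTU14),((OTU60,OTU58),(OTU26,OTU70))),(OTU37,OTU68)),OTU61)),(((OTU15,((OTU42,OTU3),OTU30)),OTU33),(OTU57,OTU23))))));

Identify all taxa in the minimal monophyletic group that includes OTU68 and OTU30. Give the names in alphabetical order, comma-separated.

OTU14, OTU15, OTU16, OTU19, OTU23, OTU26, OTU3, OTU30, OTU33, OTU37, OTU42, OTU48, OTU57, OTU58, OTU6, OTU60, OTU61, OTU68, OTU70

Tracing OTU68: it sits inside (OTU37,OTU68).
Tracing OTU30: it sits inside ((OTU42,OTU3),OTU30).
The smallest clade enclosing both is ((((OTU6,OTU19),OTU16),((((OTU48,OTU14),((OTU60,OTU58),(OTU26,OTU70))),(OTU37,OTU68)),OTU61)),(((OTU15,((OTU42,OTU3),OTU30)),OTU33),(OTU57,OTU23))); the answer is its 19 terminal taxa in alphabetical order.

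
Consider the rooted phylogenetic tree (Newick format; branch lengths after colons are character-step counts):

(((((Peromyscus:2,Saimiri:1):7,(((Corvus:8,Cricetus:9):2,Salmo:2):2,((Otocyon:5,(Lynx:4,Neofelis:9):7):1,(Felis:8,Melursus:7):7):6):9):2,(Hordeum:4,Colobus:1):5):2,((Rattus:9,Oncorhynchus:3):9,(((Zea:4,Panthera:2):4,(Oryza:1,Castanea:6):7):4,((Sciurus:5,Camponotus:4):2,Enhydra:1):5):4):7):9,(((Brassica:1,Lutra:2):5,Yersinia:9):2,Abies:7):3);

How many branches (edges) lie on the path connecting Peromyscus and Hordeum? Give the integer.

The MRCA of Peromyscus and Hordeum is the node subtending (((Peromyscus,Saimiri),(((Corvus,Cricetus),Salmo),((Otocyon,(Lynx,Neofelis)),(Felis,Melursus)))),(Hordeum,Colobus)).
From Peromyscus up to that node: 3 branches. From Hordeum up to the same node: 2 branches. Total: 3 + 2 = 5.

5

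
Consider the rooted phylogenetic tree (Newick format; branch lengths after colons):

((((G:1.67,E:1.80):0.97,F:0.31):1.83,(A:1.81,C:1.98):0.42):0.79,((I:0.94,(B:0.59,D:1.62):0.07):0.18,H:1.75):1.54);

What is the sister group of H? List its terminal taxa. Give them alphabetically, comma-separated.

H attaches to the tree at the node subtending ((I,(B,D)),H).
The other lineage descending from that same node — the sister group — is (I,(B,D)); its 3 tips in alphabetical order are the answer.

B, D, I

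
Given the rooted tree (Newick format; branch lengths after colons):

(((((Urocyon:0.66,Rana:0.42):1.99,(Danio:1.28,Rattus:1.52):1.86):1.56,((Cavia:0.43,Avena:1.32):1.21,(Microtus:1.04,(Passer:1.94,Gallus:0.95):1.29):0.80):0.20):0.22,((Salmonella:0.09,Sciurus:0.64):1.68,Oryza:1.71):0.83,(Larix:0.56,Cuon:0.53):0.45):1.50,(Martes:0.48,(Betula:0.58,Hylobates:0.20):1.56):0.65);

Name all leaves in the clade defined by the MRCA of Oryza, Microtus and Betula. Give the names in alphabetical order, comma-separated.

Tracing Oryza: it sits inside ((Salmonella,Sciurus),Oryza).
Tracing Microtus: it sits inside (Microtus,(Passer,Gallus)).
Tracing Betula: it sits inside (Betula,Hylobates).
The smallest clade enclosing all 3 is the whole tree (their MRCA is the root), so the answer is all 17 tips in alphabetical order.

Avena, Betula, Cavia, Cuon, Danio, Gallus, Hylobates, Larix, Martes, Microtus, Oryza, Passer, Rana, Rattus, Salmonella, Sciurus, Urocyon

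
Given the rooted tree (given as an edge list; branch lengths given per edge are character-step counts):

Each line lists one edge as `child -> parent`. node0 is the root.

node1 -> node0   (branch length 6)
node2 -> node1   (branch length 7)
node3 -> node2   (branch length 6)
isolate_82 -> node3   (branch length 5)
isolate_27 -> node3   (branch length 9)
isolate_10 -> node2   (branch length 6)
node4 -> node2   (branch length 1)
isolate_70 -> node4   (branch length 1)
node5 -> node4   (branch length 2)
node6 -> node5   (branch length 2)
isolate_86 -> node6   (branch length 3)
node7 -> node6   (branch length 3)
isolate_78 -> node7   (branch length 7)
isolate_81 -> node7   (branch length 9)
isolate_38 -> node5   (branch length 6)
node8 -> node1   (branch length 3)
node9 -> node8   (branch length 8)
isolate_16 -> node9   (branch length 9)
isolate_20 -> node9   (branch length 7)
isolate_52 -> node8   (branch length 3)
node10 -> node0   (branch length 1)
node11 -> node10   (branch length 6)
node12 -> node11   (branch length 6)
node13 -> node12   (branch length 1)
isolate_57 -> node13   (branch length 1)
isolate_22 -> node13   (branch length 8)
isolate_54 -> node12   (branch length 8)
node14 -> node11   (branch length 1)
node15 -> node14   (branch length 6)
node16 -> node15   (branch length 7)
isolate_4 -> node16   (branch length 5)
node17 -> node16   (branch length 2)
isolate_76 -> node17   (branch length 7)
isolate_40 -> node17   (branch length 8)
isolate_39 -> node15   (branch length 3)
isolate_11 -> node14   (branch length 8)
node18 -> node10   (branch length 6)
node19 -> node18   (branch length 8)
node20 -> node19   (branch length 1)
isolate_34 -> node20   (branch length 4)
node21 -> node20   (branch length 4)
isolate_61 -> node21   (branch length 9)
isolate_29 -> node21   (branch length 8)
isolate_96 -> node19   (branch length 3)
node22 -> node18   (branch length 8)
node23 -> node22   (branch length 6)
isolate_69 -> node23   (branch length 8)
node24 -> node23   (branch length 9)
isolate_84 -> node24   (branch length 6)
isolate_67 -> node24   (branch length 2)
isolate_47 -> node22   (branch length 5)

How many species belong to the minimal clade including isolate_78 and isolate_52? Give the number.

The MRCA of isolate_78 and isolate_52 is the node subtending (((isolate_82,isolate_27),isolate_10,(isolate_70,((isolate_86,(isolate_78,isolate_81)),isolate_38))),((isolate_16,isolate_20),isolate_52)).
That clade contains 11 terminal taxa: isolate_10, isolate_16, isolate_20, isolate_27, isolate_38, isolate_52, isolate_70, isolate_78, isolate_81, isolate_82, isolate_86.

11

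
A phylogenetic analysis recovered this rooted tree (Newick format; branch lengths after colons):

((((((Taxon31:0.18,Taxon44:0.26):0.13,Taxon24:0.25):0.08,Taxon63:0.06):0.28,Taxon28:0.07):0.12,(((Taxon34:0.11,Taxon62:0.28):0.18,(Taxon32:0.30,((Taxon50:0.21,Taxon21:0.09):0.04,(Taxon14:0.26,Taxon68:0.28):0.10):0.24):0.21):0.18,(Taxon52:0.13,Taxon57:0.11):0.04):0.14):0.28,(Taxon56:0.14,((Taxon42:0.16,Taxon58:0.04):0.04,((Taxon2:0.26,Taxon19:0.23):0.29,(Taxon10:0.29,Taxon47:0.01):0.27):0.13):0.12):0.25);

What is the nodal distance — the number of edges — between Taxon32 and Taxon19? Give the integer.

10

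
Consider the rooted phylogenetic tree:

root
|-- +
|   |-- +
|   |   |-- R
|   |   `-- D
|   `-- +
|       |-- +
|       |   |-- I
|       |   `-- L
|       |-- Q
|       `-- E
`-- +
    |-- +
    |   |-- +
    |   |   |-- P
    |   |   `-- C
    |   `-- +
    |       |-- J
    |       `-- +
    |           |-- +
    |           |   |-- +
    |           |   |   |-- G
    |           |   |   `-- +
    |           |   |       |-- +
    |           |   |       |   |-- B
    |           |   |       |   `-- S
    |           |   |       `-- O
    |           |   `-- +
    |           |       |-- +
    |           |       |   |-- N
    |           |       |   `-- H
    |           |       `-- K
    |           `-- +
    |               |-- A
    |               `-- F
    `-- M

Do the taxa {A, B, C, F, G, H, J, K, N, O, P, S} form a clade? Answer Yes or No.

Yes

The most recent common ancestor of these taxa subtends ((P,C),(J,(((G,((B,S),O)),((N,H),K)),(A,F)))).
That clade has exactly 12 tips — every listed taxon and nothing else — so the group is monophyletic.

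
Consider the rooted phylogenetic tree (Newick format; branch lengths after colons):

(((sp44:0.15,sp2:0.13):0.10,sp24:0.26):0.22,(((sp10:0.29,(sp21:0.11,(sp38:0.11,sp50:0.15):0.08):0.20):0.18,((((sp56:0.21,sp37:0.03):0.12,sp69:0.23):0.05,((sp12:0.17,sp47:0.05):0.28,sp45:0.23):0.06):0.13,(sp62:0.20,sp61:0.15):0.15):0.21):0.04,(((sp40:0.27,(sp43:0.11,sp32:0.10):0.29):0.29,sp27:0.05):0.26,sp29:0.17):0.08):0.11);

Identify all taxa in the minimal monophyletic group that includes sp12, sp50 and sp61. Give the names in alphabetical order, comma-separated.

Tracing sp12: it sits inside (sp12,sp47).
Tracing sp50: it sits inside (sp38,sp50).
Tracing sp61: it sits inside (sp62,sp61).
The smallest clade enclosing all 3 is ((sp10,(sp21,(sp38,sp50))),((((sp56,sp37),sp69),((sp12,sp47),sp45)),(sp62,sp61))); the answer is its 12 terminal taxa in alphabetical order.

sp10, sp12, sp21, sp37, sp38, sp45, sp47, sp50, sp56, sp61, sp62, sp69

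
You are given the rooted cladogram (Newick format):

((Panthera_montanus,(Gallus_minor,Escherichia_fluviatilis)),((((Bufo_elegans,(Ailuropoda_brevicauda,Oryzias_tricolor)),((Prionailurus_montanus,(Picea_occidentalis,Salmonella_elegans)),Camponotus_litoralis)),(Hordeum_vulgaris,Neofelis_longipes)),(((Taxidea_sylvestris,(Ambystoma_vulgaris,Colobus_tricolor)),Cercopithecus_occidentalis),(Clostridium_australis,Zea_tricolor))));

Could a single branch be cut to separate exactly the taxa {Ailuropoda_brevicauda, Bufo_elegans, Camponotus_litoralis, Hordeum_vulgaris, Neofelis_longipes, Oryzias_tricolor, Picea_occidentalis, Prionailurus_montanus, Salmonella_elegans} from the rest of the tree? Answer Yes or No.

Yes

The most recent common ancestor of these taxa subtends (((Bufo_elegans,(Ailuropoda_brevicauda,Oryzias_tricolor)),((Prionailurus_montanus,(Picea_occidentalis,Salmonella_elegans)),Camponotus_litoralis)),(Hordeum_vulgaris,Neofelis_longipes)).
That clade has exactly 9 tips — every listed taxon and nothing else — so the group is monophyletic.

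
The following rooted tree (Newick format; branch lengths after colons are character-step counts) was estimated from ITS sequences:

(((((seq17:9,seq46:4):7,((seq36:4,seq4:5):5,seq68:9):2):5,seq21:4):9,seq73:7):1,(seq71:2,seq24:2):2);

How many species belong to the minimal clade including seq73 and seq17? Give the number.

The MRCA of seq73 and seq17 is the node subtending ((((seq17,seq46),((seq36,seq4),seq68)),seq21),seq73).
That clade contains 7 terminal taxa: seq17, seq21, seq36, seq4, seq46, seq68, seq73.

7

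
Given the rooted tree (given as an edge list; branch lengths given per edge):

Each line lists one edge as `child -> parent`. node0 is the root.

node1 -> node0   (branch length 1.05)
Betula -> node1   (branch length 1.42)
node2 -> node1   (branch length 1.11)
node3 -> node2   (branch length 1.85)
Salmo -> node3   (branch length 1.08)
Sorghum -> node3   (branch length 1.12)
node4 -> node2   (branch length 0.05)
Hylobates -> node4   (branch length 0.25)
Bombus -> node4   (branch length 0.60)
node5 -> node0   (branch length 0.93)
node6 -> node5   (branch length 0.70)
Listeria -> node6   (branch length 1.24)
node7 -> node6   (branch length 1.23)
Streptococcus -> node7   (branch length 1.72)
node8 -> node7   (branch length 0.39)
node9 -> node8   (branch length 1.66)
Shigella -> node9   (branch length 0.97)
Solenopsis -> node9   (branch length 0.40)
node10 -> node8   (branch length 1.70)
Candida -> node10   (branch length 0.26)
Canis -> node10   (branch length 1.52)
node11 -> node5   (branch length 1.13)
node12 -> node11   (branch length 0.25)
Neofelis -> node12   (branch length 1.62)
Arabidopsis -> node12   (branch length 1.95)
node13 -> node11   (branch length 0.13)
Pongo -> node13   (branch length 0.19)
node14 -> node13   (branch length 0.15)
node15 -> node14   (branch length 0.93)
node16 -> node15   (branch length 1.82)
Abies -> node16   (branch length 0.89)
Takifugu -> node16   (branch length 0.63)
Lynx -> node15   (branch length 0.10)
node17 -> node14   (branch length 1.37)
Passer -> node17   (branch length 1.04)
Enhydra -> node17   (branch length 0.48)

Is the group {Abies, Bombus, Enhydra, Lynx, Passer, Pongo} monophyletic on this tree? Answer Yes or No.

The MRCA of the listed taxa is the root, so the smallest clade containing them is the whole tree.
That clade also contains Arabidopsis, Betula, Candida, Canis, Hylobates, Listeria, Neofelis, Salmo, Shigella, Solenopsis, Sorghum, Streptococcus, Takifugu, which are not in the proposed group, so the group is not monophyletic.

No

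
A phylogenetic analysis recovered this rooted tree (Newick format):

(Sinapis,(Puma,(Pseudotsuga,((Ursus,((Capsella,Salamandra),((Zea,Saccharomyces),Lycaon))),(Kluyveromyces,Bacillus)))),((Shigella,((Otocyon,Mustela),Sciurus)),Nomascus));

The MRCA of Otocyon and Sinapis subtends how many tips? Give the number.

The MRCA of Otocyon and Sinapis is the root, so the clade is the entire tree.
That clade contains 16 terminal taxa: Bacillus, Capsella, Kluyveromyces, Lycaon, Mustela, Nomascus, Otocyon, Pseudotsuga, Puma, Saccharomyces, Salamandra, Sciurus, Shigella, Sinapis, Ursus, Zea.

16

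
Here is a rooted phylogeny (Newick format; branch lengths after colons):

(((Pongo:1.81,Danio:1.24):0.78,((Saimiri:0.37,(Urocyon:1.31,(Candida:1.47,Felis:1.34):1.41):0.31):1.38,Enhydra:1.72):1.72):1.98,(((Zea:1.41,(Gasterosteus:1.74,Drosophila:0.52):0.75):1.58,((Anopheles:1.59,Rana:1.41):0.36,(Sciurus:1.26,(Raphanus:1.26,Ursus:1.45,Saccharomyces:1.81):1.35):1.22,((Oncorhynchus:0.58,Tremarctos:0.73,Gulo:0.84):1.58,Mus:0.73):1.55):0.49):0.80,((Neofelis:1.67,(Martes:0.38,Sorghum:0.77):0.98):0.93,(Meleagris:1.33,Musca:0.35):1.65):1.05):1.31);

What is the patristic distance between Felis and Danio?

8.18

The path runs Felis → … → MRCA → … → Danio; the MRCA is the node subtending ((Pongo,Danio),((Saimiri,(Urocyon,(Candida,Felis))),Enhydra)).
Branch lengths along that path: 1.34 + 1.41 + 0.31 + 1.38 + 1.72 + 0.78 + 1.24 = 8.18.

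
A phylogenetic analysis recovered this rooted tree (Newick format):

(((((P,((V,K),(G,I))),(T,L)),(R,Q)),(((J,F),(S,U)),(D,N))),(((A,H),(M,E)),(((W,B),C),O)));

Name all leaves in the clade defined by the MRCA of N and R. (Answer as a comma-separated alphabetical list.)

D, F, G, I, J, K, L, N, P, Q, R, S, T, U, V

Tracing N: it sits inside (D,N).
Tracing R: it sits inside (R,Q).
The smallest clade enclosing both is ((((P,((V,K),(G,I))),(T,L)),(R,Q)),(((J,F),(S,U)),(D,N))); the answer is its 15 terminal taxa in alphabetical order.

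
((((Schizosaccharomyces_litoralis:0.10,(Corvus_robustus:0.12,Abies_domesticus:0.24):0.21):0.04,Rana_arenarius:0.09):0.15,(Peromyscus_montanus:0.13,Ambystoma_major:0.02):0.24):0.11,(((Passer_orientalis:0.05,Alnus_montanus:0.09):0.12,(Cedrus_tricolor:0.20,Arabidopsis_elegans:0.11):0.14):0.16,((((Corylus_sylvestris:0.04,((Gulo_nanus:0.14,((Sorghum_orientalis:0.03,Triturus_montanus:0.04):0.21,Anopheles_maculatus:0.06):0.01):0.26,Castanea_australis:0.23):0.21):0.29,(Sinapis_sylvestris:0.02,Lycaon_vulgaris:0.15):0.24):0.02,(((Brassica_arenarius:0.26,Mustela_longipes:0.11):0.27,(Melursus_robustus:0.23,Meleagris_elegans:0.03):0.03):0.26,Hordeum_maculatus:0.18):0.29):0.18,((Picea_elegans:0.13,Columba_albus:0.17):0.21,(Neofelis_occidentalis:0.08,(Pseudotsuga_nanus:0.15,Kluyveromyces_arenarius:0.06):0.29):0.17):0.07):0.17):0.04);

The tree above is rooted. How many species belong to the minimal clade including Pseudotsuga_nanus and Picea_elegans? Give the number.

5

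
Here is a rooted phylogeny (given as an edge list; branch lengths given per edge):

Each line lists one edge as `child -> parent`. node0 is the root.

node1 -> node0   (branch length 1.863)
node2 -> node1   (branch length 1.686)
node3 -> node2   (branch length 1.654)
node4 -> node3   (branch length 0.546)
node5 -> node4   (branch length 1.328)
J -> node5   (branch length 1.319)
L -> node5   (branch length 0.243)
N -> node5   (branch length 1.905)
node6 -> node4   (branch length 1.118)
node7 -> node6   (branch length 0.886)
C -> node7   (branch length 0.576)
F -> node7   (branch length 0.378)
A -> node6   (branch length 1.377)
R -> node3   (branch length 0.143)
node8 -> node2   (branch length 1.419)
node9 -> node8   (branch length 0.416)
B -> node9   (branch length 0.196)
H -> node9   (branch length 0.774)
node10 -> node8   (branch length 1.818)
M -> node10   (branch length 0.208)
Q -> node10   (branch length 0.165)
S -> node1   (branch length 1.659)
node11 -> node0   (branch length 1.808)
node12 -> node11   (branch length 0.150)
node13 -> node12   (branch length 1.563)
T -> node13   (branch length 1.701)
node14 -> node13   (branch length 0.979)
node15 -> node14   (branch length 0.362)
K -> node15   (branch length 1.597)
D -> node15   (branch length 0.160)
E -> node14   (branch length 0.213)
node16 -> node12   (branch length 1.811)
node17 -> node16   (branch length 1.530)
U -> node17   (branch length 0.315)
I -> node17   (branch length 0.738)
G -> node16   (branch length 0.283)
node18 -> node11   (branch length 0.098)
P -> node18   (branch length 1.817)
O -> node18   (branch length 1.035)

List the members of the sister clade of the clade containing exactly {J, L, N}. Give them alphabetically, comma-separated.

A, C, F

The clade containing exactly {J, L, N} attaches to the tree at the node subtending ((J,L,N),((C,F),A)).
The other lineage descending from that same node — the sister group — is ((C,F),A); its 3 tips in alphabetical order are the answer.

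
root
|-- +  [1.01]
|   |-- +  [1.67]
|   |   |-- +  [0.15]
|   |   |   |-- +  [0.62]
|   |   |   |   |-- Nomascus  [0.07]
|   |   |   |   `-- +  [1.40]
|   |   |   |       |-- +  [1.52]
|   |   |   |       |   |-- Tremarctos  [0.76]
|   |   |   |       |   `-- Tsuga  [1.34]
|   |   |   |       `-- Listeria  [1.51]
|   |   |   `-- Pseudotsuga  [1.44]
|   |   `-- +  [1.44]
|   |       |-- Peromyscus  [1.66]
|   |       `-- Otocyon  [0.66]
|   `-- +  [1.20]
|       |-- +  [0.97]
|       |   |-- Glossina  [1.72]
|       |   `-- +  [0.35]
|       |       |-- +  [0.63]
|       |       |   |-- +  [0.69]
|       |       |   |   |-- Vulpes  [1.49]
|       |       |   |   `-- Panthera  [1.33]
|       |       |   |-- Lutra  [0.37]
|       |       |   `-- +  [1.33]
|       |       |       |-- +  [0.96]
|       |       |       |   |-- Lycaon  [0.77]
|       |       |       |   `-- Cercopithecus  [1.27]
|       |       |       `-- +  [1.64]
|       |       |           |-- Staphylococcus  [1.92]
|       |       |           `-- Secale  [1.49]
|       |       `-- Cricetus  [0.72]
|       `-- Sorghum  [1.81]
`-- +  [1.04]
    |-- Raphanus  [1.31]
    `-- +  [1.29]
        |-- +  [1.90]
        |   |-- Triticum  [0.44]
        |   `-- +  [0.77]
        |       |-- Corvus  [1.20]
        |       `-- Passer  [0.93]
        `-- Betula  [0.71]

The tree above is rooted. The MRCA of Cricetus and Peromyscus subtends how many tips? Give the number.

17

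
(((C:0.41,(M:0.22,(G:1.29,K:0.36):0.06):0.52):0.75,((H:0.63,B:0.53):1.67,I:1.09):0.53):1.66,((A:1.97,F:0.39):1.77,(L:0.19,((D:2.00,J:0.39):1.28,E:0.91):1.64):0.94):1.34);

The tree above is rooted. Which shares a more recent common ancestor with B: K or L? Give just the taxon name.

K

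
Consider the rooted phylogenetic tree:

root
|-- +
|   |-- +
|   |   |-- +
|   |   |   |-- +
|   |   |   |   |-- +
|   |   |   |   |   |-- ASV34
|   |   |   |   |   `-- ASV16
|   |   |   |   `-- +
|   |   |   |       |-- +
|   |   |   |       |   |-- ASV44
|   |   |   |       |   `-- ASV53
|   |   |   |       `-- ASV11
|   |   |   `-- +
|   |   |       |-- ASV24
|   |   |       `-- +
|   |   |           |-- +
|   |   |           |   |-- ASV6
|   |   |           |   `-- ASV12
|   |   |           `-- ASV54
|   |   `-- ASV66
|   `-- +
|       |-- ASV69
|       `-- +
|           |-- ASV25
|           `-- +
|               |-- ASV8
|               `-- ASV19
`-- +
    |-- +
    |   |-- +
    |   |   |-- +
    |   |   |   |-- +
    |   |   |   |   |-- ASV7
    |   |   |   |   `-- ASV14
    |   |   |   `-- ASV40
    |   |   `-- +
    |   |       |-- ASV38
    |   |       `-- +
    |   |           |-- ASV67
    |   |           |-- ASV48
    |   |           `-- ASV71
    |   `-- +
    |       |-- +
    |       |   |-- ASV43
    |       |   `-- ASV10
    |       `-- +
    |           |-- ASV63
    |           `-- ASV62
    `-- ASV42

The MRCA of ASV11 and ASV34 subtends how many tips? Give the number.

The MRCA of ASV11 and ASV34 is the node subtending ((ASV34,ASV16),((ASV44,ASV53),ASV11)).
That clade contains 5 terminal taxa: ASV11, ASV16, ASV34, ASV44, ASV53.

5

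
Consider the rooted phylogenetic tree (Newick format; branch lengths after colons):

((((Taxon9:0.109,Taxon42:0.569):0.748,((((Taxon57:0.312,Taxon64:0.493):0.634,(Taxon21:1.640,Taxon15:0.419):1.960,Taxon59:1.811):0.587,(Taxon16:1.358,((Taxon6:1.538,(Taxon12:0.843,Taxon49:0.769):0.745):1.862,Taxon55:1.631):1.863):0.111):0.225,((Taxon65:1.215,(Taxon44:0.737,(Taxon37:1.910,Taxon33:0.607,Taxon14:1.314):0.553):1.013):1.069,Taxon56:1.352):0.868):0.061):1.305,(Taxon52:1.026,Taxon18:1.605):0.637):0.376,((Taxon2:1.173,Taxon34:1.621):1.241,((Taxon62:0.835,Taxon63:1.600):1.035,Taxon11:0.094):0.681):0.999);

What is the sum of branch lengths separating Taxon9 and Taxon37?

The path runs Taxon9 → … → MRCA → … → Taxon37; the MRCA is the node subtending ((Taxon9,Taxon42),((((Taxon57,Taxon64),(Taxon21,Taxon15),Taxon59),(Taxon16,((Taxon6,(Taxon12,Taxon49)),Taxon55))),((Taxon65,(Taxon44,(Taxon37,Taxon33,Taxon14))),Taxon56))).
Branch lengths along that path: 0.109 + 0.748 + 0.061 + 0.868 + 1.069 + 1.013 + 0.553 + 1.910 = 6.331.

6.331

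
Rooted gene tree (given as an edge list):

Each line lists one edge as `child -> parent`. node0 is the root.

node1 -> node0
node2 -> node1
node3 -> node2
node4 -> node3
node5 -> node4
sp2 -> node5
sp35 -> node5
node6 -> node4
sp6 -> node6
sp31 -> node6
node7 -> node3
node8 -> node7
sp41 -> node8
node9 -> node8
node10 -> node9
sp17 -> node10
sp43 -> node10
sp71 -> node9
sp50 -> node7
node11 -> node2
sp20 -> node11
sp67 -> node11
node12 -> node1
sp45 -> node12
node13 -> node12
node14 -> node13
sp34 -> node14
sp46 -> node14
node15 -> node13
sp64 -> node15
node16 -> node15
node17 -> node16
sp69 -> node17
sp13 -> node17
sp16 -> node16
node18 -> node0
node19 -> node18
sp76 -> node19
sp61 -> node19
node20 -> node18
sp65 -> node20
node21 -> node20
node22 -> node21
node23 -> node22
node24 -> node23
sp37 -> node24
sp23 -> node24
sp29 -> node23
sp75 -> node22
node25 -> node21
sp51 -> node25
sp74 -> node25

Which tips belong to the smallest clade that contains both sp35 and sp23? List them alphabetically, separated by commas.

sp13, sp16, sp17, sp2, sp20, sp23, sp29, sp31, sp34, sp35, sp37, sp41, sp43, sp45, sp46, sp50, sp51, sp6, sp61, sp64, sp65, sp67, sp69, sp71, sp74, sp75, sp76

Tracing sp35: it sits inside (sp2,sp35).
Tracing sp23: it sits inside (sp37,sp23).
The smallest clade enclosing both is the whole tree (their MRCA is the root), so the answer is all 27 tips in alphabetical order.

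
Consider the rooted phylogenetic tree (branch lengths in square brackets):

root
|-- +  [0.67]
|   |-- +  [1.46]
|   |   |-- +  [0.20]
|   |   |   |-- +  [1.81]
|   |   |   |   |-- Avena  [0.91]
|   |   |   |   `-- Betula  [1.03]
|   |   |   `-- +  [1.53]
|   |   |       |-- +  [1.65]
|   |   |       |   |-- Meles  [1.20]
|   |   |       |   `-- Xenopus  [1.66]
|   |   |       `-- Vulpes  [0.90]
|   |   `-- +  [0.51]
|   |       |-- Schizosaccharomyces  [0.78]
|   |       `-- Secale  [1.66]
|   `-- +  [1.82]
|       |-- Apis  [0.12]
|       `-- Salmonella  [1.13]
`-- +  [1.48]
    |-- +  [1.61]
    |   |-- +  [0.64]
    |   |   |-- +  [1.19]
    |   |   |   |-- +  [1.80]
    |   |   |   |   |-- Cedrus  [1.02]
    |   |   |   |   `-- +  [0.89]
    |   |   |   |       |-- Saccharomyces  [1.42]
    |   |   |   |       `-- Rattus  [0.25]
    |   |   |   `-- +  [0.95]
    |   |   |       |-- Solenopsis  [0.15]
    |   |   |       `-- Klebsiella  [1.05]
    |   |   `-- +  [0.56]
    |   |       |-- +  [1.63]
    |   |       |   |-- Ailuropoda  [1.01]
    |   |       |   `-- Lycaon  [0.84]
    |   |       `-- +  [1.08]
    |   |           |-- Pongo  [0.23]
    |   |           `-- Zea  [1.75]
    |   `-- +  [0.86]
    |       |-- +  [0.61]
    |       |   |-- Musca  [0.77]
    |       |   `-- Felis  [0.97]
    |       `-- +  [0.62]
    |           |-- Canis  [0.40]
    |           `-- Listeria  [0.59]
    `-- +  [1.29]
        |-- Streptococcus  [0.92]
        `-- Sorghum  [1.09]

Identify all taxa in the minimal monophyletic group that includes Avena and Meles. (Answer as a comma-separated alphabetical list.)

Avena, Betula, Meles, Vulpes, Xenopus

Tracing Avena: it sits inside (Avena,Betula).
Tracing Meles: it sits inside (Meles,Xenopus).
The smallest clade enclosing both is ((Avena,Betula),((Meles,Xenopus),Vulpes)); the answer is its 5 terminal taxa in alphabetical order.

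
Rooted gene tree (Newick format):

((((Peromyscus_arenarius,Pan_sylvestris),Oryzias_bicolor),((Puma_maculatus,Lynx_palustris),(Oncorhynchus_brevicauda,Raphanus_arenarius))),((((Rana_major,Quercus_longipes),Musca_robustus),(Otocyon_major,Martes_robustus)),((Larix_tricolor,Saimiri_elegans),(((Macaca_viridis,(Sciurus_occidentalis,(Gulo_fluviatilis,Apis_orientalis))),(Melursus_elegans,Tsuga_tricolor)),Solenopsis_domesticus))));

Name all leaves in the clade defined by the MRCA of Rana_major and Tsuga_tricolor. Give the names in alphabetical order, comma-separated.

Tracing Rana_major: it sits inside (Rana_major,Quercus_longipes).
Tracing Tsuga_tricolor: it sits inside (Melursus_elegans,Tsuga_tricolor).
The smallest clade enclosing both is ((((Rana_major,Quercus_longipes),Musca_robustus),(Otocyon_major,Martes_robustus)),((Larix_tricolor,Saimiri_elegans),(((Macaca_viridis,(Sciurus_occidentalis,(Gulo_fluviatilis,Apis_orientalis))),(Melursus_elegans,Tsuga_tricolor)),Solenopsis_domesticus))); the answer is its 14 terminal taxa in alphabetical order.

Apis_orientalis, Gulo_fluviatilis, Larix_tricolor, Macaca_viridis, Martes_robustus, Melursus_elegans, Musca_robustus, Otocyon_major, Quercus_longipes, Rana_major, Saimiri_elegans, Sciurus_occidentalis, Solenopsis_domesticus, Tsuga_tricolor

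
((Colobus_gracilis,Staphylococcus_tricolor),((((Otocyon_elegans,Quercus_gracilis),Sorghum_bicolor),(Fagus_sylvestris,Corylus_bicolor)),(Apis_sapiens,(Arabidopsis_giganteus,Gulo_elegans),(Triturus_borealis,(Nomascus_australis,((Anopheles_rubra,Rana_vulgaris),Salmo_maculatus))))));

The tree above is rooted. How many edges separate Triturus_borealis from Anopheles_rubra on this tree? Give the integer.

The MRCA of Triturus_borealis and Anopheles_rubra is the node subtending (Triturus_borealis,(Nomascus_australis,((Anopheles_rubra,Rana_vulgaris),Salmo_maculatus))).
From Triturus_borealis up to that node: 1 branch. From Anopheles_rubra up to the same node: 4 branches. Total: 1 + 4 = 5.

5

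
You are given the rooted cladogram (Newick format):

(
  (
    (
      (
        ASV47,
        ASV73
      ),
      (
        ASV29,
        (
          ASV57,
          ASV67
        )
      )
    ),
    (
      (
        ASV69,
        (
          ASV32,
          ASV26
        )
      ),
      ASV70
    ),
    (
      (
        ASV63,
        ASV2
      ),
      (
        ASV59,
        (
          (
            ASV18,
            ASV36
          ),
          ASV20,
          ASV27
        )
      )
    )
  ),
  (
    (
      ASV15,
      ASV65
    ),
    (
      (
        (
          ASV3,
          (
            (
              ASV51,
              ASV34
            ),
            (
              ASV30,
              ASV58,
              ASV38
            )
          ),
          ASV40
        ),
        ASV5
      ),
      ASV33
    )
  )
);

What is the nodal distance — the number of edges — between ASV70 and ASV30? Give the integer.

The MRCA of ASV70 and ASV30 is the root of the tree.
From ASV70 up to that node: 3 branches. From ASV30 up to the same node: 7 branches. Total: 3 + 7 = 10.

10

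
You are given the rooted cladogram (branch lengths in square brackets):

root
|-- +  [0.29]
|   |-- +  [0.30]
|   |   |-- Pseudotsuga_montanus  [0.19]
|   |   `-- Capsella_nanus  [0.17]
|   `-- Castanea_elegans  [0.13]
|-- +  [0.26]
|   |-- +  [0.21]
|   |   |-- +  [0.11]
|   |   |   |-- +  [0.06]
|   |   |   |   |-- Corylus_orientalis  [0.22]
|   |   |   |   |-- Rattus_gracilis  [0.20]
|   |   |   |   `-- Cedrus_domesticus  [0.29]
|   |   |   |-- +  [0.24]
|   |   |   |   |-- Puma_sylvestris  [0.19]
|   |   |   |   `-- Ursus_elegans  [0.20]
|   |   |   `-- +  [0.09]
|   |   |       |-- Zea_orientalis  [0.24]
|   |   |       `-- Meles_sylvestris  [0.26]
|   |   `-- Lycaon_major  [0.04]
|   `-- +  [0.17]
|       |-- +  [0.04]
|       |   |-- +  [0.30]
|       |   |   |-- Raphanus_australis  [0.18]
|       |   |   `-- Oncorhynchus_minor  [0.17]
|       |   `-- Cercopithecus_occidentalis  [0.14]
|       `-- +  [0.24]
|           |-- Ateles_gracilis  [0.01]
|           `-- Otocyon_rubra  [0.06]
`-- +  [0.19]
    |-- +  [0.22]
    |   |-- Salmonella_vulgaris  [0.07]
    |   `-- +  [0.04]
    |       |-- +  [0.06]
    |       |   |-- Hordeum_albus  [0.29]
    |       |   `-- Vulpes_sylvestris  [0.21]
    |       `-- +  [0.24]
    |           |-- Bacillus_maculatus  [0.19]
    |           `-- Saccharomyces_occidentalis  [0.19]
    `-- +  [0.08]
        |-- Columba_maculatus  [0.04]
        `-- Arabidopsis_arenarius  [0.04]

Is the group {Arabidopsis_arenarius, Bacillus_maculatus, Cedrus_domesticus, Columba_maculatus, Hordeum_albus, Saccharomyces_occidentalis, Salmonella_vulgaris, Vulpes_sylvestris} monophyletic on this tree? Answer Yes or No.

The MRCA of the listed taxa is the root, so the smallest clade containing them is the whole tree.
That clade also contains Ateles_gracilis, Capsella_nanus, Castanea_elegans, Cercopithecus_occidentalis, Corylus_orientalis, Lycaon_major, Meles_sylvestris, Oncorhynchus_minor, Otocyon_rubra, Pseudotsuga_montanus, Puma_sylvestris, Raphanus_australis, Rattus_gracilis, Ursus_elegans, Zea_orientalis, which are not in the proposed group, so the group is not monophyletic.

No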